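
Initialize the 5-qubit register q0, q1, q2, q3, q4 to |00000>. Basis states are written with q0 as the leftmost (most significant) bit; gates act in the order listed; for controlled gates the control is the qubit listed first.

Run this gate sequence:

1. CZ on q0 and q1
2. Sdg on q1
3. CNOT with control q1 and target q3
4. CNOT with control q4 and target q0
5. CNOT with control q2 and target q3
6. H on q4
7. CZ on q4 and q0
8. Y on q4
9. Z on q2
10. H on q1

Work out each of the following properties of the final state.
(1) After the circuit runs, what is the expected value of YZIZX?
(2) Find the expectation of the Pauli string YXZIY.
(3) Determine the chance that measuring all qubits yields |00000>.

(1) The expectation value of YZIZX is 0.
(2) The expectation value of YXZIY is 0.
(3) A full measurement returns |00000> with probability 1/4.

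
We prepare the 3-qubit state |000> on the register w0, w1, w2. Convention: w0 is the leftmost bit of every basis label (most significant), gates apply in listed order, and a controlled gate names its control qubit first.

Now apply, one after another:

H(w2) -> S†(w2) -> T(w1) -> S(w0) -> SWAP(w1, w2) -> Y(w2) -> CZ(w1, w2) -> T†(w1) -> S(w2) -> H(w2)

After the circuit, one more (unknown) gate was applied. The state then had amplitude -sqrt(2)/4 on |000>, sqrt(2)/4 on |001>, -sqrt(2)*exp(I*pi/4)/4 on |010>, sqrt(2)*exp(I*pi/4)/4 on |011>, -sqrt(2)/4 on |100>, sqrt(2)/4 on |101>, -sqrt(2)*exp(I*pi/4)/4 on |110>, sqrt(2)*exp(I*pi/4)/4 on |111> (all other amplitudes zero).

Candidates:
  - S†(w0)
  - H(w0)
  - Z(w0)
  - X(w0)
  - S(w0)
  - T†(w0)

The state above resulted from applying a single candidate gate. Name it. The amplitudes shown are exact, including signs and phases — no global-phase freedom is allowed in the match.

The unique candidate consistent with the amplitudes is H(w0).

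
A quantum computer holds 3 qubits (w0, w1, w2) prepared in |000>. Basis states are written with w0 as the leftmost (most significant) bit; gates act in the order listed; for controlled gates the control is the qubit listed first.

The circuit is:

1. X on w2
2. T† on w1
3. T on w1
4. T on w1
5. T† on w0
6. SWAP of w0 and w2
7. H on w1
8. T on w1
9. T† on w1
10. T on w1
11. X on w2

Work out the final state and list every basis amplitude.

The resulting statevector has amplitude sqrt(2)/2 on |101>, sqrt(2)*exp(I*pi/4)/2 on |111>, and 0 on every other basis state.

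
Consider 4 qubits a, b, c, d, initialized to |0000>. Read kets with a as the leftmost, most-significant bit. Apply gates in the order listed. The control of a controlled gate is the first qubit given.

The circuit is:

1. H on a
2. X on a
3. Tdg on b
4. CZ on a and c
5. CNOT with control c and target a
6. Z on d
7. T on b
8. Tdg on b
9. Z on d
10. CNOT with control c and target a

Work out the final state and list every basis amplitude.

The resulting statevector has amplitude sqrt(2)/2 on |0000>, sqrt(2)/2 on |1000>, and 0 on every other basis state. Key observation: steps 5-10 multiply out to the identity, so the circuit reduces to the remaining gates.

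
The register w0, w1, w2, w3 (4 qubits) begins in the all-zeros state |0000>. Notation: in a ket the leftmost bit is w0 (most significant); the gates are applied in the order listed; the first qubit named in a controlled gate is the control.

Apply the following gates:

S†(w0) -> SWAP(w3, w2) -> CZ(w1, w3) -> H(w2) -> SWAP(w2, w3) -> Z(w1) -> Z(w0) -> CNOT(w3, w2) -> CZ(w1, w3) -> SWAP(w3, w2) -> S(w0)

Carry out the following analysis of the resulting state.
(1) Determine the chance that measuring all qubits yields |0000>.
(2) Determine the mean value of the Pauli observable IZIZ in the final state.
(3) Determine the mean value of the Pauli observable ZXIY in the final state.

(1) A full measurement returns |0000> with probability 1/2.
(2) In the final state, IZIZ has expectation 0.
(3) In the final state, ZXIY has expectation 0.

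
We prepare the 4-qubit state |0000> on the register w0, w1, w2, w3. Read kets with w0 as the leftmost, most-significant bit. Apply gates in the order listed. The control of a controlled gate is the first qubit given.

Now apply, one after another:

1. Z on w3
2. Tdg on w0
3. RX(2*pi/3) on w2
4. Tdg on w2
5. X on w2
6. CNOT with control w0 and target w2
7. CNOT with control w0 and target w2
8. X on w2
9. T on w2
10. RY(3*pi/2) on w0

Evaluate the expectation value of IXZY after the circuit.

The observable IXZY averages to 0.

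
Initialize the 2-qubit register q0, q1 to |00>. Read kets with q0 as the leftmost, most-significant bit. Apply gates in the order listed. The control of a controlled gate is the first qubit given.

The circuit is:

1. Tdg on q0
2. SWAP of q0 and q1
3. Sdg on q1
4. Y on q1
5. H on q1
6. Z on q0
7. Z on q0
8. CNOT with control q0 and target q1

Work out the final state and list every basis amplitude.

The final amplitudes are sqrt(2)*I/2 on |00>, -sqrt(2)*I/2 on |01>, 0 on |10>, 0 on |11>.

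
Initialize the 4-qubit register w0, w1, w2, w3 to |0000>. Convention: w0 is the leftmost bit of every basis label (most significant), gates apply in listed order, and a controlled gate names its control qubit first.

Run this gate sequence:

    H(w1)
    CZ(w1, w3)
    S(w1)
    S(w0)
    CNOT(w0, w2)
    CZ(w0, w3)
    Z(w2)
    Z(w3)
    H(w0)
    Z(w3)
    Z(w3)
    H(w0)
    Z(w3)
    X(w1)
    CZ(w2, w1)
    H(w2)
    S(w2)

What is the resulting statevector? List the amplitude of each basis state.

After the circuit, the state carries amplitude I/2 on |0000>, -1/2 on |0010>, 1/2 on |0100>, I/2 on |0110>, and 0 on every other basis state. Key observation: the block from step 8 through step 13 cancels to the identity and can be dropped.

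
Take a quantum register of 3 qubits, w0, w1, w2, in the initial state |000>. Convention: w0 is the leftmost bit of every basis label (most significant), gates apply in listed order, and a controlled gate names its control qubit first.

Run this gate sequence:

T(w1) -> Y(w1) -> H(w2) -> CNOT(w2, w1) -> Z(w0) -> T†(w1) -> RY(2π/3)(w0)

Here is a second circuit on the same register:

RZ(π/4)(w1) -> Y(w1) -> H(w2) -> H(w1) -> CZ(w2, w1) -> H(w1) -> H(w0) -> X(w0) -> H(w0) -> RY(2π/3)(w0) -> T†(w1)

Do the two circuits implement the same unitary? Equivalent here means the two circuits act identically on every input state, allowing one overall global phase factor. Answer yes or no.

Yes: on every input state the two circuits agree up to one overall phase factor.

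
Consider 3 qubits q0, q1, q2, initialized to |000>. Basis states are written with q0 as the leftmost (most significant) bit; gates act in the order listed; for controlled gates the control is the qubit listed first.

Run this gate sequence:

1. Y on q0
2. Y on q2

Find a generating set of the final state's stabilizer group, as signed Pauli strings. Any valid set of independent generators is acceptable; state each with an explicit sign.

The stabilizer group can be generated by -ZII, +IZI, -IIZ, among other valid generating sets.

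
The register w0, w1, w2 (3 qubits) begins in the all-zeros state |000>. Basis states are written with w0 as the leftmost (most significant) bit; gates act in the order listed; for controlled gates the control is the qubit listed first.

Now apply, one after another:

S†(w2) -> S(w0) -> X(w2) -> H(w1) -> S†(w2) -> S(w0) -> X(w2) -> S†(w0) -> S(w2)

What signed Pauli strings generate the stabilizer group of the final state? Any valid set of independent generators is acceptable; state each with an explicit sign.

One valid set of independent stabilizer generators is +IXI, +ZII, +IIZ (any independent generating set of the same group is equally correct).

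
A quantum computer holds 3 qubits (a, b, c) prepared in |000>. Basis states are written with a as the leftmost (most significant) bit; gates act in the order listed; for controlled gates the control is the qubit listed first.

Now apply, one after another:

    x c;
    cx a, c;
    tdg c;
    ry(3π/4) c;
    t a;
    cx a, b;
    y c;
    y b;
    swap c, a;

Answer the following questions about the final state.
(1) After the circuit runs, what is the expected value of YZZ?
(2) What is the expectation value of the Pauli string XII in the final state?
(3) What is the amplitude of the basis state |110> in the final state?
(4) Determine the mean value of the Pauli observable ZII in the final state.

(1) In the final state, YZZ has expectation 0.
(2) The expectation value of XII is sqrt(2)/2.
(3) The amplitude on |110> is -sqrt(sqrt(2) + 2)*exp(3*I*pi/4)/2.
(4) In the final state, ZII has expectation -sqrt(2)/2.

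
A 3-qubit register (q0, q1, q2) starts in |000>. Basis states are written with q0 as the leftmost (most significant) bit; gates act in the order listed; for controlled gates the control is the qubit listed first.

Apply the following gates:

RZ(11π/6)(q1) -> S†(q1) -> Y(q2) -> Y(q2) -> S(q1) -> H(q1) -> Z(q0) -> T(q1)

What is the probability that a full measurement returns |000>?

The probability of measuring |000> is 1/2. Key observation: gates 2-5 undo each other exactly, leaving only the rest of the circuit to track.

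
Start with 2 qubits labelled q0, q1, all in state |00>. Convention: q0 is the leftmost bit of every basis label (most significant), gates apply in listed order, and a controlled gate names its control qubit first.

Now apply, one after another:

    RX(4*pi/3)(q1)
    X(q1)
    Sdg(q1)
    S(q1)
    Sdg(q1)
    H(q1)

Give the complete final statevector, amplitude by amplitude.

The resulting statevector has amplitude I*(-sqrt(6) + sqrt(2))/4 on |00>, I*(-sqrt(6) - sqrt(2))/4 on |01>, 0 on |10>, 0 on |11>.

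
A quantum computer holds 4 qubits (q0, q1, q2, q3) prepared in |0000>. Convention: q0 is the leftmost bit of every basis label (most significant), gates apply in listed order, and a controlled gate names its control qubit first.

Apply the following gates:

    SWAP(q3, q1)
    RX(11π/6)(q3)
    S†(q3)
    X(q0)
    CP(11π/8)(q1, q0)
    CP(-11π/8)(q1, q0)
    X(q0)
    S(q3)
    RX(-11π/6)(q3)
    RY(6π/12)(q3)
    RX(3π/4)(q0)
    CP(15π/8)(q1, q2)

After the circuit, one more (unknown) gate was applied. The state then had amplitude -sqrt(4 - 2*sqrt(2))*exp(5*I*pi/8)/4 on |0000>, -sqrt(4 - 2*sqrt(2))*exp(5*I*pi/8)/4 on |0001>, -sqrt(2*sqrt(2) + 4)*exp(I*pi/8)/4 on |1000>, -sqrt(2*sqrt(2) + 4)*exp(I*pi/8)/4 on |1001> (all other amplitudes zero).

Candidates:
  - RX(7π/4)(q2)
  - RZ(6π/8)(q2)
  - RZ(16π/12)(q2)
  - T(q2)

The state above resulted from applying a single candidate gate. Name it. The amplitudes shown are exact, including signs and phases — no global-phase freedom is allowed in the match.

It was RZ(6π/8)(q2) that produced the state shown. Key observation: the block from step 2 through step 9 cancels to the identity and can be dropped.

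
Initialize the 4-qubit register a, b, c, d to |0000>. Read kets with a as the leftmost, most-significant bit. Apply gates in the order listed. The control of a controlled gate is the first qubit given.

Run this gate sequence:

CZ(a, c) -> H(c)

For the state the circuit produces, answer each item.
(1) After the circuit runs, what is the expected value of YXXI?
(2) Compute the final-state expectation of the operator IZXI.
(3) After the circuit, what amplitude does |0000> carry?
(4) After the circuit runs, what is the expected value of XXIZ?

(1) The observable YXXI averages to 0.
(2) The expectation value of IZXI is 1.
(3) The amplitude on |0000> is sqrt(2)/2.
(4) The observable XXIZ averages to 0.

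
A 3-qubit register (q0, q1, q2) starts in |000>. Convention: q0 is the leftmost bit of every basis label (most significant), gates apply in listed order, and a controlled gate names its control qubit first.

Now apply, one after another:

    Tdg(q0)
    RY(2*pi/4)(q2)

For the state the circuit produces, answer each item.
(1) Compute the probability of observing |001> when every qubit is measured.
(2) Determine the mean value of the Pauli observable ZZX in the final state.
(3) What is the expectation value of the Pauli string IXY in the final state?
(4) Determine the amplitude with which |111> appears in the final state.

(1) A full measurement returns |001> with probability 1/2.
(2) The expectation value of ZZX is 1.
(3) The observable IXY averages to 0.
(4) The final state's coefficient on |111> equals 0.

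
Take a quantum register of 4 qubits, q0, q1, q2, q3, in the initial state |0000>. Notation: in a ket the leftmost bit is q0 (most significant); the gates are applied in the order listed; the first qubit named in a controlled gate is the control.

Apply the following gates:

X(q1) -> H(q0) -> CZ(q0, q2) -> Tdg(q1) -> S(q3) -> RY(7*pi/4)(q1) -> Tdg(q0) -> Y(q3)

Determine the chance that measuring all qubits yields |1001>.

Outcome |1001> occurs with probability 1/4 - sqrt(2)/8.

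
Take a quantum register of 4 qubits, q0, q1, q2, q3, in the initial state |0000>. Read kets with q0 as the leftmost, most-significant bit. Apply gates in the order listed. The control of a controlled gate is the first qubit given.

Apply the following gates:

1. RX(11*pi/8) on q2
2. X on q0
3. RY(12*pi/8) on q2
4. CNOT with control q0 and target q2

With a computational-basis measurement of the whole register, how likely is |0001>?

Outcome |0001> occurs with probability 0.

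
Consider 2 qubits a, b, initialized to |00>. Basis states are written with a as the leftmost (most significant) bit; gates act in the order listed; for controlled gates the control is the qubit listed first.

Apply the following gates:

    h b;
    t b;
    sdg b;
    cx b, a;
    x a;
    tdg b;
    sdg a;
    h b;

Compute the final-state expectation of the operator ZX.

The observable ZX averages to -1.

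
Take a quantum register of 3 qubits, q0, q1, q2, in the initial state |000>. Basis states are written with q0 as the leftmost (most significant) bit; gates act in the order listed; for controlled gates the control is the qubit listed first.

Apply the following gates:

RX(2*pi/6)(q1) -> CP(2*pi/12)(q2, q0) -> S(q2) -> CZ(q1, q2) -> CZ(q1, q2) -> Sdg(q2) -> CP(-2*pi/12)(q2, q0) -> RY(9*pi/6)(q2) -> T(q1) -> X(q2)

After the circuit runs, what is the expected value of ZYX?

In the final state, ZYX has expectation sqrt(6)/4. Key observation: the block from step 2 through step 7 cancels to the identity and can be dropped.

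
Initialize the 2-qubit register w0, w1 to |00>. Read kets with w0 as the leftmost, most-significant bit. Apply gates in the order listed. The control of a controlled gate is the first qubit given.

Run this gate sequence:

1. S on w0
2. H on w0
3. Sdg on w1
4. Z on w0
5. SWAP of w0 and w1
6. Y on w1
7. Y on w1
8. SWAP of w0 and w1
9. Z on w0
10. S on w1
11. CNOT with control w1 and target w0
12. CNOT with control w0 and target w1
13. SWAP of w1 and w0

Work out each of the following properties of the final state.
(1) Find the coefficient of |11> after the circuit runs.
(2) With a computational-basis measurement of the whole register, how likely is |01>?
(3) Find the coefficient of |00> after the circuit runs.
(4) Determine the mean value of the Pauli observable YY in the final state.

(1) The amplitude on |11> is sqrt(2)/2. Key observation: the block from step 3 through step 10 cancels to the identity and can be dropped.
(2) Outcome |01> occurs with probability 0.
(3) |00> carries amplitude sqrt(2)/2 in the final state.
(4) The observable YY averages to -1.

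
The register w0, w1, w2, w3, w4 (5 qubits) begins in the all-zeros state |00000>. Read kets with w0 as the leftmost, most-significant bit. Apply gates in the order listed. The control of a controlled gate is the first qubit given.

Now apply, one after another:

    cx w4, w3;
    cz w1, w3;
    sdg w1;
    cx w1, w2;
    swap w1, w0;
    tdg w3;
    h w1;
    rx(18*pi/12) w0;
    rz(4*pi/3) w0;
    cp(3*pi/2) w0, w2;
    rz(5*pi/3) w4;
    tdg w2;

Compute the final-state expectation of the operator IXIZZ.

The observable IXIZZ averages to 1.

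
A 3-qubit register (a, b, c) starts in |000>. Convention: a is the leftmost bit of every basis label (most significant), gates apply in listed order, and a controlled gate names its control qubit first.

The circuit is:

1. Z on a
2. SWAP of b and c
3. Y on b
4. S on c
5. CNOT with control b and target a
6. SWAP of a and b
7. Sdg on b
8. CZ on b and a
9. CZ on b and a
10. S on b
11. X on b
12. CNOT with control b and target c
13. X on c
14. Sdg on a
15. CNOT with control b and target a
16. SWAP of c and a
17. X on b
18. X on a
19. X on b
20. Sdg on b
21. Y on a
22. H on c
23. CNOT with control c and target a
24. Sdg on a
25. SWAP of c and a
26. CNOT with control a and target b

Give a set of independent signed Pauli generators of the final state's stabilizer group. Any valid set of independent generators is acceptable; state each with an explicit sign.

The final state is stabilized by the group generated by +XXY, -ZIZ, -IZZ; other independent generating sets are equally valid. Key observation: the block from step 7 through step 10 cancels to the identity and can be dropped.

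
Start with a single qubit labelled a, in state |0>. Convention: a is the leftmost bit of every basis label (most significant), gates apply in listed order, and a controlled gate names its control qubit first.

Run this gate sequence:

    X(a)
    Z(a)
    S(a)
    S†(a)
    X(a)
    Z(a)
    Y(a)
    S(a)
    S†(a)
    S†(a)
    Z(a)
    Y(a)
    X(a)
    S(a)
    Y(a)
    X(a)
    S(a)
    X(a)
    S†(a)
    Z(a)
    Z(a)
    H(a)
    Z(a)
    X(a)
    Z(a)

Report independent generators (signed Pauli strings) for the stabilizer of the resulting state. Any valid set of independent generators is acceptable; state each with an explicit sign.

The final state is stabilized by the group generated by +X; other independent generating sets are equally valid.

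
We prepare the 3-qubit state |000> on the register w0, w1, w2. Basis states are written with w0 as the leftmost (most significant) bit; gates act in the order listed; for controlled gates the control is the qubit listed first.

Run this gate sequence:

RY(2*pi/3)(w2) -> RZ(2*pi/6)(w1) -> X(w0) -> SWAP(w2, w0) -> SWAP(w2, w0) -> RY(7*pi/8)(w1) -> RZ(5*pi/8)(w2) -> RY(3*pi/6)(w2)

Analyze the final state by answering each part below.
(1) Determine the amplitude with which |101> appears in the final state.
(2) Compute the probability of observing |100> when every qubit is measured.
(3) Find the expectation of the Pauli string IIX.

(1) |101> carries amplitude sqrt(2)*exp(-23*I*pi/48)*cos(7*pi/16)/4 + sqrt(6)*exp(7*I*pi/48)*cos(7*pi/16)/4 in the final state. Key observation: the block from step 4 through step 5 cancels to the identity and can be dropped.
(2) A full measurement returns |100> with probability (2 - sqrt(sqrt(2) + 2))*(sqrt(6 - 3*sqrt(2)) + 4)/32.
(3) The observable IIX averages to -1/2.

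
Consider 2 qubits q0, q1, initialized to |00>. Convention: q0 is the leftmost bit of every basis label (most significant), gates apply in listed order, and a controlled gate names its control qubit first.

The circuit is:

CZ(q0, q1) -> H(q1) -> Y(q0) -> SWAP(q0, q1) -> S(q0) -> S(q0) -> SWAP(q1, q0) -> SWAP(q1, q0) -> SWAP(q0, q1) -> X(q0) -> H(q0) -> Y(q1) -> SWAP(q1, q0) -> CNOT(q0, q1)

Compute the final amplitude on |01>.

|01> carries amplitude -1/2 in the final state.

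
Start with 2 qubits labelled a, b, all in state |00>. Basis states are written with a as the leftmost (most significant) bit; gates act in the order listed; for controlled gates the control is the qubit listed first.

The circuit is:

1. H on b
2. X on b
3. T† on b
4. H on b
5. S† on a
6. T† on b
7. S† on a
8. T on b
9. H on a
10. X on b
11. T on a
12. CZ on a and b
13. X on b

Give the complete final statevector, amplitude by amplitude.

After the circuit, the state carries amplitude sqrt(2)*(1 - exp(3*I*pi/4))/4 on |00>, sqrt(2)*(1 + exp(3*I*pi/4))/4 on |01>, sqrt(2)*(-1 - exp(I*pi/4))/4 on |10>, sqrt(2)*(-1 + exp(I*pi/4))/4 on |11>.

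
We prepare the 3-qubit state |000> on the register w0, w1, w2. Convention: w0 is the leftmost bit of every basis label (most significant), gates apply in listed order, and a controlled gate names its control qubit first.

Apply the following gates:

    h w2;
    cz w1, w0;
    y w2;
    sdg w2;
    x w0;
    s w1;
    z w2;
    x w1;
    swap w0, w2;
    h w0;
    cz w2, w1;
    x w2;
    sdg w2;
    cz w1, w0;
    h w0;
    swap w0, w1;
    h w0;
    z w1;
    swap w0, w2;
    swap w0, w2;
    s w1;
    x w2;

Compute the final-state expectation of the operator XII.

In the final state, XII has expectation -1. Key observation: gates 19-20 undo each other exactly, leaving only the rest of the circuit to track.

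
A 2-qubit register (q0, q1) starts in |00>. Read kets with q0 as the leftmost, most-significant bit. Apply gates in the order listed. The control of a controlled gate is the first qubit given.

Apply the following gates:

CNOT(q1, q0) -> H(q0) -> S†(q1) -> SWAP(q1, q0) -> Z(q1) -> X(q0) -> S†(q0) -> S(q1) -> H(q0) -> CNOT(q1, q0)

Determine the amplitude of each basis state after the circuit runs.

The resulting statevector has amplitude -I/2 on |00>, 1/2 on |01>, I/2 on |10>, -1/2 on |11>.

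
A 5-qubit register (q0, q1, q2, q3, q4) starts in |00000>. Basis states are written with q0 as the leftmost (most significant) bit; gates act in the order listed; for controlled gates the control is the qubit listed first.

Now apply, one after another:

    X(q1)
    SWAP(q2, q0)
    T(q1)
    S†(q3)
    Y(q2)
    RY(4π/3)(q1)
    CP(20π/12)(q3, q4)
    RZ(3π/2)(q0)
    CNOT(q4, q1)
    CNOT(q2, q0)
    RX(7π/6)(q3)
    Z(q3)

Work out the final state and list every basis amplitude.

After the circuit, the state carries amplitude -sqrt(6)/8 + 3*sqrt(2)/8 on |10100>, I*(-3*sqrt(2) - sqrt(6))/8 on |10110>, -sqrt(2)/8 + sqrt(6)/8 on |11100>, I*(-sqrt(6) - sqrt(2))/8 on |11110>, and 0 on every other basis state.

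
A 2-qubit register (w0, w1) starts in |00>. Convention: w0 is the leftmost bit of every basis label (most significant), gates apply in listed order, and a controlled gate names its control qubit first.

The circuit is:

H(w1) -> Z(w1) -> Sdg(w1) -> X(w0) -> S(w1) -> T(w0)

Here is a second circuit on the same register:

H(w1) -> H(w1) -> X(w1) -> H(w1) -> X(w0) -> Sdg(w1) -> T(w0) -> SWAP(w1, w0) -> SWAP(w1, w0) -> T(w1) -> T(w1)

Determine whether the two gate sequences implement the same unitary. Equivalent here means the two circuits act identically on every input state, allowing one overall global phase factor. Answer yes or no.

Yes: on every input state the two circuits agree up to one overall phase factor.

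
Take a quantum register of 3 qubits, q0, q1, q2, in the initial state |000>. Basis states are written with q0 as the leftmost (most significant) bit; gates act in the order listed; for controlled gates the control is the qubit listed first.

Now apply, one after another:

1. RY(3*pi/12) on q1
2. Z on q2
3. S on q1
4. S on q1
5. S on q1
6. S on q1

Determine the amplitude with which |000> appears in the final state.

The amplitude on |000> is sqrt(sqrt(2) + 2)/2.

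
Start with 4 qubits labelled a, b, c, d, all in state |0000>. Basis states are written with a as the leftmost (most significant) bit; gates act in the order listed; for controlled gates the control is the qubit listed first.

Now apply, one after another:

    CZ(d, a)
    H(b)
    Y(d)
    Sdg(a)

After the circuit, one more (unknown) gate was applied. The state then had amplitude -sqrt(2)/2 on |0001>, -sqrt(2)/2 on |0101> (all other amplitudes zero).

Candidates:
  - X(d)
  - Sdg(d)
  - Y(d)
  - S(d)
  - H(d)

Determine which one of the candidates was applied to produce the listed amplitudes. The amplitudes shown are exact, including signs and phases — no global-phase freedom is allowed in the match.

It was S(d) that produced the state shown.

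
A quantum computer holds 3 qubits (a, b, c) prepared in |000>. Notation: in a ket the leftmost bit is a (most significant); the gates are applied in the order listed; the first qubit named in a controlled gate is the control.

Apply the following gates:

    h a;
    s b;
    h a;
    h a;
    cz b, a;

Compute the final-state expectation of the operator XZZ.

The expectation value of XZZ is 1.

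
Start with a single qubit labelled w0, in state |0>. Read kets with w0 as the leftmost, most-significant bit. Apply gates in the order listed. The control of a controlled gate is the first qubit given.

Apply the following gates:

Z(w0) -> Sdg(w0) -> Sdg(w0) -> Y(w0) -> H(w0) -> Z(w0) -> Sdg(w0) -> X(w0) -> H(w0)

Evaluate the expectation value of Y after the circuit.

The expectation value of Y is -1.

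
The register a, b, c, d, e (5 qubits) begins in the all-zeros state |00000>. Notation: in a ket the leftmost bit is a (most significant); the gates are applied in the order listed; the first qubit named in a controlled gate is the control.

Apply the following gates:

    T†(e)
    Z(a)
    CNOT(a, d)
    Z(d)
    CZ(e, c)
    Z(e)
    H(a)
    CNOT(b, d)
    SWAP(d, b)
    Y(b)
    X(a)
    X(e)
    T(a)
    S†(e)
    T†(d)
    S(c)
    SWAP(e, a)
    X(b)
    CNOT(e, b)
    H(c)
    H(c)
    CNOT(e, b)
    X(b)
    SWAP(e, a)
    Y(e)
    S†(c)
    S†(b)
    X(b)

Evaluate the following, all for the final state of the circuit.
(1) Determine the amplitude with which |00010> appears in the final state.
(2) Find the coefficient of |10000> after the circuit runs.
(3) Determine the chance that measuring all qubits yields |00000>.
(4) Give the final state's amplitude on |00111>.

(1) The final state's coefficient on |00010> equals 0. Key observation: gates 17-24 undo each other exactly, leaving only the rest of the circuit to track.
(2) |10000> carries amplitude -sqrt(2)*exp(I*pi/4)/2 in the final state.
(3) Outcome |00000> occurs with probability 1/2.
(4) The amplitude on |00111> is 0.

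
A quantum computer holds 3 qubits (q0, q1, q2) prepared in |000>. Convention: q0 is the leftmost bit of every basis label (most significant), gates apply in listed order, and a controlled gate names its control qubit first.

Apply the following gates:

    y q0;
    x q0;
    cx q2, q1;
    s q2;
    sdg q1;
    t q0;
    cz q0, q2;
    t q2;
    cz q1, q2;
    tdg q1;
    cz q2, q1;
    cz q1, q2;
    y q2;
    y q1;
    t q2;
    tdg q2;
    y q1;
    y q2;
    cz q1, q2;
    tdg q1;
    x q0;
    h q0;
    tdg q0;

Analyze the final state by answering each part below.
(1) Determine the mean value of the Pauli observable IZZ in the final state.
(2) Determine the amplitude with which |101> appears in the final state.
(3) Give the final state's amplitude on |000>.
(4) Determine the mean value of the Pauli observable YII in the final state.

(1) The observable IZZ averages to 1. Key observation: steps 12-19 multiply out to the identity, so the circuit reduces to the remaining gates.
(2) |101> carries amplitude 0 in the final state.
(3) The final state's coefficient on |000> equals sqrt(2)*I/2.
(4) The observable YII averages to sqrt(2)/2.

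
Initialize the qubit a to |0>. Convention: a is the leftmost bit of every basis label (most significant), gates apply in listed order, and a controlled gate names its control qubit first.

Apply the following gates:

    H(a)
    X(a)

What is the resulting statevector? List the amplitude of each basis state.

The final amplitudes are sqrt(2)/2 on |0>, sqrt(2)/2 on |1>.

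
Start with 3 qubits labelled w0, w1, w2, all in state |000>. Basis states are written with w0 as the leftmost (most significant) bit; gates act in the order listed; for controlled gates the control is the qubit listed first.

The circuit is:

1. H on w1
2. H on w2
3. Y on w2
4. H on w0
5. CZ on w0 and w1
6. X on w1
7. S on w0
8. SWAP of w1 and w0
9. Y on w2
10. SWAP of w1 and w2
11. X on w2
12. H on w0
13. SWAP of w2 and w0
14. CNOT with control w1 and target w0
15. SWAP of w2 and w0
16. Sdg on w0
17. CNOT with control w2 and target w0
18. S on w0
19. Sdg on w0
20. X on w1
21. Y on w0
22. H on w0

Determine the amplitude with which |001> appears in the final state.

The amplitude on |001> is -sqrt(2)*I/4.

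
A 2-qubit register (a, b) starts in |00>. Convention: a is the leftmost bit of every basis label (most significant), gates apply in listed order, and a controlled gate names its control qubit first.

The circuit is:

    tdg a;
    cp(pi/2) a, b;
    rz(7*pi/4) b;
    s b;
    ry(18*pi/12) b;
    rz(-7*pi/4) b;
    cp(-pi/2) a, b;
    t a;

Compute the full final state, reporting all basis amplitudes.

The resulting statevector has amplitude -sqrt(2)/2 on |00>, sqrt(2)*exp(I*pi/4)/2 on |01>, 0 on |10>, 0 on |11>.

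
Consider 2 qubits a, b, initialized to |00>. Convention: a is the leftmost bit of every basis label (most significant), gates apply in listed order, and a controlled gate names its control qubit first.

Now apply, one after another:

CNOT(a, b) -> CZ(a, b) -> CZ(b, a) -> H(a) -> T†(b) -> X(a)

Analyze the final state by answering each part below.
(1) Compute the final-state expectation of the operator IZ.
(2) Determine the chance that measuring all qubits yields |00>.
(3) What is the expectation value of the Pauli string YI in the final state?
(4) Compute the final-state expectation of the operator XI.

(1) In the final state, IZ has expectation 1.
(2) A full measurement returns |00> with probability 1/2.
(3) The expectation value of YI is 0.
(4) In the final state, XI has expectation 1.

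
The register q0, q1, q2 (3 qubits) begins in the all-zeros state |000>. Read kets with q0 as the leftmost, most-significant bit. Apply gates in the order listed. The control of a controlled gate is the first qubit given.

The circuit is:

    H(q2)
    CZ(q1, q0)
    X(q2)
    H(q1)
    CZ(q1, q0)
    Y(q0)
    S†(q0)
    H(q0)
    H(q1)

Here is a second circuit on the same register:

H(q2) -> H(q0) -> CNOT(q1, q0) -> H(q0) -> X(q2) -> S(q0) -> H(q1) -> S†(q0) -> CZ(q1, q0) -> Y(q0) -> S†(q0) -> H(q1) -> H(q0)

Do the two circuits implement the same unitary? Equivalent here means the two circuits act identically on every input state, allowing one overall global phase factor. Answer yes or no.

Yes: on every input state the two circuits agree up to one overall phase factor.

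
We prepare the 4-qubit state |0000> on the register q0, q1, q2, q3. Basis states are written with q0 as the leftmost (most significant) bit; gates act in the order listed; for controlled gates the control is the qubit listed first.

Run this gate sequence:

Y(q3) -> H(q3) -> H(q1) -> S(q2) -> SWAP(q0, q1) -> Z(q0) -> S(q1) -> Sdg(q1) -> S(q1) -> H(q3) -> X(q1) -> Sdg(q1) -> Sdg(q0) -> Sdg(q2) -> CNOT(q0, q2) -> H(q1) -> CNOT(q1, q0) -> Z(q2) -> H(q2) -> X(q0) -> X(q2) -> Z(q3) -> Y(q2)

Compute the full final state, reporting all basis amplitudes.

The resulting statevector has amplitude 0 on |0000>, sqrt(2)/4 on |0001>, 0 on |0010>, sqrt(2)/4 on |0011>, 0 on |0100>, -sqrt(2)*I/4 on |0101>, 0 on |0110>, sqrt(2)*I/4 on |0111>, 0 on |1000>, sqrt(2)*I/4 on |1001>, 0 on |1010>, -sqrt(2)*I/4 on |1011>, 0 on |1100>, -sqrt(2)/4 on |1101>, 0 on |1110>, -sqrt(2)/4 on |1111>.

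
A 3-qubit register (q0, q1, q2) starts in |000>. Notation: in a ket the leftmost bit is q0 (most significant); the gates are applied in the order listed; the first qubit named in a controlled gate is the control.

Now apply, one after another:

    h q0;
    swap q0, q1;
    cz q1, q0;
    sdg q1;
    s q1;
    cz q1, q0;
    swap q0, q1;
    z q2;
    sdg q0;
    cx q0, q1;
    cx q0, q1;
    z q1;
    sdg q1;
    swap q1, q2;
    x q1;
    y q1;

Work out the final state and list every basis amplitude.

The final amplitudes are -sqrt(2)*I/2 on |000>, -sqrt(2)/2 on |100>, and 0 on every other basis state. Key observation: steps 2-7 multiply out to the identity, so the circuit reduces to the remaining gates.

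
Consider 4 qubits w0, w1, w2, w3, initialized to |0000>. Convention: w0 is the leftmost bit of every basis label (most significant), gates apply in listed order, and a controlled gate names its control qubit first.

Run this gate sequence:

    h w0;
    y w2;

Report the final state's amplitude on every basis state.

The final amplitudes are sqrt(2)*I/2 on |0010>, sqrt(2)*I/2 on |1010>, and 0 on every other basis state.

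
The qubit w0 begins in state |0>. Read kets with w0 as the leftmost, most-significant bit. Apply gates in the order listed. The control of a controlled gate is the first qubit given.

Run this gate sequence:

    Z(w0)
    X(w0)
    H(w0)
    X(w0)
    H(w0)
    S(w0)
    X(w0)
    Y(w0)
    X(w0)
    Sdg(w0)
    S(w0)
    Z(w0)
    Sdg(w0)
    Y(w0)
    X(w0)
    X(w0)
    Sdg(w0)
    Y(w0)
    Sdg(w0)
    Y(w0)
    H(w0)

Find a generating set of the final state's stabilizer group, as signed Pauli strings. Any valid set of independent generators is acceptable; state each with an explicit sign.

One valid set of independent stabilizer generators is -X (any independent generating set of the same group is equally correct).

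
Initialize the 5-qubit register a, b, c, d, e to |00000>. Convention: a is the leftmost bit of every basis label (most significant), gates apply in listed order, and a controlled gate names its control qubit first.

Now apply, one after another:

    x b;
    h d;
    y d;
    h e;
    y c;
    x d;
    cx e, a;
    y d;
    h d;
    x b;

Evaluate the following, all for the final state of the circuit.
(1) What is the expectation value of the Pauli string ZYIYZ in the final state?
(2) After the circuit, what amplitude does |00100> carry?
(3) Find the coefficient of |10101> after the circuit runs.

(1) In the final state, ZYIYZ has expectation 0.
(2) The amplitude on |00100> is -sqrt(2)*I/2.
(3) The final state's coefficient on |10101> equals -sqrt(2)*I/2.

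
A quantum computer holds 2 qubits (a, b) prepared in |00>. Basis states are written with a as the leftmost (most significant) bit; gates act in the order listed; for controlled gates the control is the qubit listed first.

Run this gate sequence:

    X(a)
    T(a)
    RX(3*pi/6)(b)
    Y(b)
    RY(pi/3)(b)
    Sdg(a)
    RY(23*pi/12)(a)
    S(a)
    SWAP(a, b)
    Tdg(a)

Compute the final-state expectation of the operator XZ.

The expectation value of XZ is 1/4 + sqrt(3)/4.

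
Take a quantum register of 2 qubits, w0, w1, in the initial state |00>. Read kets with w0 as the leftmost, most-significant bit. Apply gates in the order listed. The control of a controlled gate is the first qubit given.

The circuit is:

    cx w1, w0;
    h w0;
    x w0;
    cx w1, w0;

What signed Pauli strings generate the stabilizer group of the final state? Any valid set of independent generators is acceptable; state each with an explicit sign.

The stabilizer group can be generated by +XI, +IZ, among other valid generating sets.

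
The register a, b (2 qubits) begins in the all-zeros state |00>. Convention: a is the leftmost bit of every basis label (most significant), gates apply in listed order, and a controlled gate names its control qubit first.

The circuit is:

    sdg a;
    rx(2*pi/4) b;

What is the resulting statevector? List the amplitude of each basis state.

The final amplitudes are sqrt(2)/2 on |00>, -sqrt(2)*I/2 on |01>, 0 on |10>, 0 on |11>.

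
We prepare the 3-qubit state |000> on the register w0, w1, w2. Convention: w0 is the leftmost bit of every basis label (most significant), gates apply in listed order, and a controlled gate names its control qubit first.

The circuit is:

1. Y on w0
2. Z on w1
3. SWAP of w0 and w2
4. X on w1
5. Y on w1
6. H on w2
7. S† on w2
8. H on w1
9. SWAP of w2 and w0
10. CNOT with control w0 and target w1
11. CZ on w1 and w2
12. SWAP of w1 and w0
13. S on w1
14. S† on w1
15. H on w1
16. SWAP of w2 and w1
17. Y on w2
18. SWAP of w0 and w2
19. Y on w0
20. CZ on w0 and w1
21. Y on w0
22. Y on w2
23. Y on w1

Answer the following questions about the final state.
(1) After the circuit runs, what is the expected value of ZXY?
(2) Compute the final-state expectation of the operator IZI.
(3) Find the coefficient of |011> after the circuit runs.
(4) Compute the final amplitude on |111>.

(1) In the final state, ZXY has expectation 0. Key observation: the block from step 13 through step 14 cancels to the identity and can be dropped.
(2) The observable IZI averages to -1.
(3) The amplitude on |011> is sqrt(2)*(1 + I)/4.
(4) |111> carries amplitude sqrt(2)*(1 - I)/4 in the final state.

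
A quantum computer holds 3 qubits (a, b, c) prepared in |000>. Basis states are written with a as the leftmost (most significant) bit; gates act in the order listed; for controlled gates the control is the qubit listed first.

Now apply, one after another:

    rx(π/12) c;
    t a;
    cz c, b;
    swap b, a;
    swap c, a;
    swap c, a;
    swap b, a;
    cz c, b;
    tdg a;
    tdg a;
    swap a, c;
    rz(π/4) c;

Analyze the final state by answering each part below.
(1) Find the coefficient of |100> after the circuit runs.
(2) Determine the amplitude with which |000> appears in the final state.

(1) The final state's coefficient on |100> equals (-sqrt(sqrt(2) + 2)/4 + sqrt(6 - 3*sqrt(2))/4)*exp(3*I*pi/8). Key observation: steps 2-9 multiply out to the identity, so the circuit reduces to the remaining gates.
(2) The final state's coefficient on |000> equals (-sqrt(3*sqrt(2) + 6)/4 - sqrt(2 - sqrt(2))/4)*exp(7*I*pi/8).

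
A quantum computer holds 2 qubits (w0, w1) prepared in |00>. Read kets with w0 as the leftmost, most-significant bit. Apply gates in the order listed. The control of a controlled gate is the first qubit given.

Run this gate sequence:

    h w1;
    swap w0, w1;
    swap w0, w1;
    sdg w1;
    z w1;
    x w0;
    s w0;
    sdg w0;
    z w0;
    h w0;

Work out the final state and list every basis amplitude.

The resulting statevector has amplitude -1/2 on |00>, -I/2 on |01>, 1/2 on |10>, I/2 on |11>. Key observation: steps 7-8 multiply out to the identity, so the circuit reduces to the remaining gates.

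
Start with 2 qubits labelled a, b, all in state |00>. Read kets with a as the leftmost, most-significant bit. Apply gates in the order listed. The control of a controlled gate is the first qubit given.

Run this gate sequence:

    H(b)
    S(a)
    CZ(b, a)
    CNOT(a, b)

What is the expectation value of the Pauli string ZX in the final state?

In the final state, ZX has expectation 1.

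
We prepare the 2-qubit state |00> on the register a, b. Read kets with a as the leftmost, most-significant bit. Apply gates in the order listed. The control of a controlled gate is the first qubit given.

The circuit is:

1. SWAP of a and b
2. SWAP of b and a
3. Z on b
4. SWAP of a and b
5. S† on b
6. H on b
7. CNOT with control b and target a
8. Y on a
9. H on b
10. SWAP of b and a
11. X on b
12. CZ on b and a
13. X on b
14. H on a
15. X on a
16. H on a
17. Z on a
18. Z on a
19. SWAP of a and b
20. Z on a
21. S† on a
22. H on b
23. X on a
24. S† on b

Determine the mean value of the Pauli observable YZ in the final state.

In the final state, YZ has expectation -1. Key observation: steps 14-17 multiply out to the identity, so the circuit reduces to the remaining gates.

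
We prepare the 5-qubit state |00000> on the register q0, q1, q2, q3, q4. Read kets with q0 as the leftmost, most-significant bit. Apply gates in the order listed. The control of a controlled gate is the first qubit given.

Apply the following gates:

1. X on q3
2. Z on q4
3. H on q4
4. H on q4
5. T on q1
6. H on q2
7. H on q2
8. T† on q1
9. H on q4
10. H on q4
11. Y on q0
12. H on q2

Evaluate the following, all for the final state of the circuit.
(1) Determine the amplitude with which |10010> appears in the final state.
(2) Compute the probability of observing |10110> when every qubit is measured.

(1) The final state's coefficient on |10010> equals sqrt(2)*I/2.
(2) Outcome |10110> occurs with probability 1/2.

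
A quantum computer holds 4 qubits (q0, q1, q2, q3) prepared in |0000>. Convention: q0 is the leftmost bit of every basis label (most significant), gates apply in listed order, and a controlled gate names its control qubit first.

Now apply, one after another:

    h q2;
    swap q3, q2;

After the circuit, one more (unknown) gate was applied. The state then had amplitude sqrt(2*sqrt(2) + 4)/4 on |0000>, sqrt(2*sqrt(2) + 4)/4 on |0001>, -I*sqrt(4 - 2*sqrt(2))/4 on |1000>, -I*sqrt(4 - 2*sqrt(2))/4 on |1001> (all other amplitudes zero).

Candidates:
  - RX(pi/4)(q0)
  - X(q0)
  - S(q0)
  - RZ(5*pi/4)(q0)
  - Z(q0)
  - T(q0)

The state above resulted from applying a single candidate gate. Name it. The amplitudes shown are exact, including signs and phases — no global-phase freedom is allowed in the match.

The unique candidate consistent with the amplitudes is RX(pi/4)(q0).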